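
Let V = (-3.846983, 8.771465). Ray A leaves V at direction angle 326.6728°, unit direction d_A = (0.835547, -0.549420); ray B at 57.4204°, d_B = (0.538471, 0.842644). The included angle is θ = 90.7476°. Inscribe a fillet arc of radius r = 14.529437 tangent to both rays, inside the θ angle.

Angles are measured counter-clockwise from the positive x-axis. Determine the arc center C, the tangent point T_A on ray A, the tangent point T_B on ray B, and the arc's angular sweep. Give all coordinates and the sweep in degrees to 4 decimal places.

bisector direction at 12.0466° = (0.977978,0.208707)
center distance |VC| = r/sin(θ/2) = 14.529437/sin(45.3738°) = 20.414974
C = V + |VC|·bis = (16.1184,13.0322)
T_A = V + ((C−V)·d_A)·d_A = V + 14.3411·d_A = (8.1357,0.8922)
T_B = V + ((C−V)·d_B)·d_B = V + 14.3411·d_B = (3.8753,20.8559)
sweep = 180° − θ = 89.2524°

center=(16.1184,13.0322) T_A=(8.1357,0.8922) T_B=(3.8753,20.8559) sweep=89.2524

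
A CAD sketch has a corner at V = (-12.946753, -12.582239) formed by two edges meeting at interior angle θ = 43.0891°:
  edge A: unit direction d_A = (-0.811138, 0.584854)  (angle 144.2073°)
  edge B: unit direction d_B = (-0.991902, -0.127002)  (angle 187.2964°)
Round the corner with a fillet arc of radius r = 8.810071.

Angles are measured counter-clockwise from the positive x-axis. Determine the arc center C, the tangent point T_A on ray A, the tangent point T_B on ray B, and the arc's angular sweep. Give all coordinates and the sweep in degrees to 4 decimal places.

bisector direction at 165.7519° = (-0.969239,0.246122)
center distance |VC| = r/sin(θ/2) = 8.810071/sin(21.5446°) = 23.990964
C = V + |VC|·bis = (-36.1997,-6.6775)
T_A = V + ((C−V)·d_A)·d_A = V + 22.3148·d_A = (-31.0471,0.4687)
T_B = V + ((C−V)·d_B)·d_B = V + 22.3148·d_B = (-35.0808,-15.4163)
sweep = 180° − θ = 136.9109°

center=(-36.1997,-6.6775) T_A=(-31.0471,0.4687) T_B=(-35.0808,-15.4163) sweep=136.9109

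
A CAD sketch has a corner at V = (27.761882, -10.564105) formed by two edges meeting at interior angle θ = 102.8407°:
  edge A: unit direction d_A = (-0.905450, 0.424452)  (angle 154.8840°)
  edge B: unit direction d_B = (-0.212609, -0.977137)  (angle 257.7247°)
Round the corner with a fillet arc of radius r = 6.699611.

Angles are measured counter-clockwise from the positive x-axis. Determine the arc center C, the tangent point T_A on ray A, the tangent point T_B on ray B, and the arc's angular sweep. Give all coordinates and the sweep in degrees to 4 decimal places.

bisector direction at 206.3043° = (-0.896453,-0.443139)
center distance |VC| = r/sin(θ/2) = 6.699611/sin(51.4203°) = 8.570105
C = V + |VC|·bis = (20.0792,-14.3619)
T_A = V + ((C−V)·d_A)·d_A = V + 5.3443·d_A = (22.9229,-8.2957)
T_B = V + ((C−V)·d_B)·d_B = V + 5.3443·d_B = (26.6256,-15.7863)
sweep = 180° − θ = 77.1593°

center=(20.0792,-14.3619) T_A=(22.9229,-8.2957) T_B=(26.6256,-15.7863) sweep=77.1593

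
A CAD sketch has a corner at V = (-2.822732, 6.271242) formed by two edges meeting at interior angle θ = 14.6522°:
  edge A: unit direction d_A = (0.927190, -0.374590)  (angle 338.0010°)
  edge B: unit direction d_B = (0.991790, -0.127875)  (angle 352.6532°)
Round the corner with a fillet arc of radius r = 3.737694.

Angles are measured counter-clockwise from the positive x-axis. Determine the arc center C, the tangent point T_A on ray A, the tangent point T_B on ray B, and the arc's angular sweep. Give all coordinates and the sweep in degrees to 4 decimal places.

center=(25.5328,-1.1534) T_A=(24.1327,-4.6189) T_B=(26.0108,2.5536) sweep=165.3478

bisector direction at 345.3271° = (0.967388,-0.253300)
center distance |VC| = r/sin(θ/2) = 3.737694/sin(7.3261°) = 29.311469
C = V + |VC|·bis = (25.5328,-1.1534)
T_A = V + ((C−V)·d_A)·d_A = V + 29.0722·d_A = (24.1327,-4.6189)
T_B = V + ((C−V)·d_B)·d_B = V + 29.0722·d_B = (26.0108,2.5536)
sweep = 180° − θ = 165.3478°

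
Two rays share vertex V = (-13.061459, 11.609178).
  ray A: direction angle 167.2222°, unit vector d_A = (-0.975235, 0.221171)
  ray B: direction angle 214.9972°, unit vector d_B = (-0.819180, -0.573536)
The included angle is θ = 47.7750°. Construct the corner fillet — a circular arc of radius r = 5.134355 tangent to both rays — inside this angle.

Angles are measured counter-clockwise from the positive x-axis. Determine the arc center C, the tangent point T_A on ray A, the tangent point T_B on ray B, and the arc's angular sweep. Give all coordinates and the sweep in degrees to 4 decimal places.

bisector direction at 191.1097° = (-0.981260,-0.192688)
center distance |VC| = r/sin(θ/2) = 5.134355/sin(23.8875°) = 12.679232
C = V + |VC|·bis = (-25.5031,9.1660)
T_A = V + ((C−V)·d_A)·d_A = V + 11.5932·d_A = (-24.3675,14.1732)
T_B = V + ((C−V)·d_B)·d_B = V + 11.5932·d_B = (-22.5583,4.9601)
sweep = 180° − θ = 132.2250°

center=(-25.5031,9.1660) T_A=(-24.3675,14.1732) T_B=(-22.5583,4.9601) sweep=132.2250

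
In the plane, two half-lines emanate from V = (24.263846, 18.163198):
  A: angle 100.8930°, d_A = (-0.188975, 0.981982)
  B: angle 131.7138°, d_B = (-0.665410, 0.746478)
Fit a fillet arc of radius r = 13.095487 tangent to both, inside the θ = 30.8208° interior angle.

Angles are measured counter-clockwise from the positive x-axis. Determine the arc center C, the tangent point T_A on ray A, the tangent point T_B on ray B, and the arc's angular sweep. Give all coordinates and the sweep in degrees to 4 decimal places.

center=(2.4262,62.3416) T_A=(15.2858,64.8163) T_B=(-7.3492,53.6278) sweep=149.1792

bisector direction at 116.3034° = (-0.443124,0.896460)
center distance |VC| = r/sin(θ/2) = 13.095487/sin(15.4104°) = 49.280970
C = V + |VC|·bis = (2.4262,62.3416)
T_A = V + ((C−V)·d_A)·d_A = V + 47.5092·d_A = (15.2858,64.8163)
T_B = V + ((C−V)·d_B)·d_B = V + 47.5092·d_B = (-7.3492,53.6278)
sweep = 180° − θ = 149.1792°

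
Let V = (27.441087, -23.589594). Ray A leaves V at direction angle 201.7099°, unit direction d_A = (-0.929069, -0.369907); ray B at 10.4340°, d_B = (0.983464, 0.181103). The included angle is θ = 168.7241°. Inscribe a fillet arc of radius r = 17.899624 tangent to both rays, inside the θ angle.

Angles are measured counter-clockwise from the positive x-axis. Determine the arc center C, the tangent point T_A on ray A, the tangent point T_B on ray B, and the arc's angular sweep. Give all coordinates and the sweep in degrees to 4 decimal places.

bisector direction at 286.0720° = (0.276844,-0.960915)
center distance |VC| = r/sin(θ/2) = 17.899624/sin(84.3620°) = 17.986633
C = V + |VC|·bis = (32.4206,-40.8732)
T_A = V + ((C−V)·d_A)·d_A = V + 1.7670·d_A = (25.7994,-24.2432)
T_B = V + ((C−V)·d_B)·d_B = V + 1.7670·d_B = (29.1789,-23.2696)
sweep = 180° − θ = 11.2759°

center=(32.4206,-40.8732) T_A=(25.7994,-24.2432) T_B=(29.1789,-23.2696) sweep=11.2759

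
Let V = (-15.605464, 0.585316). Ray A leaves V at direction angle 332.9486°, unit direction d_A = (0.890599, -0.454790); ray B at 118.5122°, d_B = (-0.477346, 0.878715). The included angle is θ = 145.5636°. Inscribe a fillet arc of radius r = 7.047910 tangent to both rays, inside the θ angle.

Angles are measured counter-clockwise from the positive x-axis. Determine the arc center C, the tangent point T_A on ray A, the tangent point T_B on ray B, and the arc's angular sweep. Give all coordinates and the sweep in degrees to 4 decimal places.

center=(-10.4549,5.8688) T_A=(-13.6603,-0.4080) T_B=(-16.6481,2.5046) sweep=34.4364

bisector direction at 45.7304° = (0.698035,0.716063)
center distance |VC| = r/sin(θ/2) = 7.047910/sin(72.7818°) = 7.378586
C = V + |VC|·bis = (-10.4549,5.8688)
T_A = V + ((C−V)·d_A)·d_A = V + 2.1841·d_A = (-13.6603,-0.4080)
T_B = V + ((C−V)·d_B)·d_B = V + 2.1841·d_B = (-16.6481,2.5046)
sweep = 180° − θ = 34.4364°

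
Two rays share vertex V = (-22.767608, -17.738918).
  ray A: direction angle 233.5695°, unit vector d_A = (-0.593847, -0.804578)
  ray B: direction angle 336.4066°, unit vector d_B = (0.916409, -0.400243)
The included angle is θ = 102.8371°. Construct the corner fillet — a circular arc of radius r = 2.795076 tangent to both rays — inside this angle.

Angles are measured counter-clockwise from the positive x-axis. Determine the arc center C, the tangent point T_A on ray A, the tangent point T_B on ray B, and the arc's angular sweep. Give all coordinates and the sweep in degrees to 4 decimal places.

center=(-21.8429,-21.1928) T_A=(-24.0918,-19.5330) T_B=(-20.7242,-18.6314) sweep=77.1629

bisector direction at 284.9881° = (0.258618,-0.965980)
center distance |VC| = r/sin(θ/2) = 2.795076/sin(51.4186°) = 3.575535
C = V + |VC|·bis = (-21.8429,-21.1928)
T_A = V + ((C−V)·d_A)·d_A = V + 2.2298·d_A = (-24.0918,-19.5330)
T_B = V + ((C−V)·d_B)·d_B = V + 2.2298·d_B = (-20.7242,-18.6314)
sweep = 180° − θ = 77.1629°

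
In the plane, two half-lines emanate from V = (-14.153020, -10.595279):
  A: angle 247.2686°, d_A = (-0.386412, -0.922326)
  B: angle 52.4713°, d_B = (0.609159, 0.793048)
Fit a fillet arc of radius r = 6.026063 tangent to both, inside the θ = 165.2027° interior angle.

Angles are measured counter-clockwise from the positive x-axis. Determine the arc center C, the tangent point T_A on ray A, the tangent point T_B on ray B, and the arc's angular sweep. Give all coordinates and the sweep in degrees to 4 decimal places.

bisector direction at 329.8700° = (0.864888,-0.501964)
center distance |VC| = r/sin(θ/2) = 6.026063/sin(82.6013°) = 6.076656
C = V + |VC|·bis = (-8.8974,-13.6455)
T_A = V + ((C−V)·d_A)·d_A = V + 0.7825·d_A = (-14.4554,-11.3170)
T_B = V + ((C−V)·d_B)·d_B = V + 0.7825·d_B = (-13.6764,-9.9747)
sweep = 180° − θ = 14.7973°

center=(-8.8974,-13.6455) T_A=(-14.4554,-11.3170) T_B=(-13.6764,-9.9747) sweep=14.7973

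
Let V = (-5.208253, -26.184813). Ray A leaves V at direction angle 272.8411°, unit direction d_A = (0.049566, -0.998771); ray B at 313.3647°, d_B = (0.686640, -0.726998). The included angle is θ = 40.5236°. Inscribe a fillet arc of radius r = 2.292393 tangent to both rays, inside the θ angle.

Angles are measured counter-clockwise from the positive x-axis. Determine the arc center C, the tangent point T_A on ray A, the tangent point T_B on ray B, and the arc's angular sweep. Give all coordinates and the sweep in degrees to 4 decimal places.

bisector direction at 293.1029° = (0.392384,-0.919802)
center distance |VC| = r/sin(θ/2) = 2.292393/sin(20.2618°) = 6.619477
C = V + |VC|·bis = (-2.6109,-32.2734)
T_A = V + ((C−V)·d_A)·d_A = V + 6.2099·d_A = (-4.9005,-32.3870)
T_B = V + ((C−V)·d_B)·d_B = V + 6.2099·d_B = (-0.9443,-30.6994)
sweep = 180° − θ = 139.4764°

center=(-2.6109,-32.2734) T_A=(-4.9005,-32.3870) T_B=(-0.9443,-30.6994) sweep=139.4764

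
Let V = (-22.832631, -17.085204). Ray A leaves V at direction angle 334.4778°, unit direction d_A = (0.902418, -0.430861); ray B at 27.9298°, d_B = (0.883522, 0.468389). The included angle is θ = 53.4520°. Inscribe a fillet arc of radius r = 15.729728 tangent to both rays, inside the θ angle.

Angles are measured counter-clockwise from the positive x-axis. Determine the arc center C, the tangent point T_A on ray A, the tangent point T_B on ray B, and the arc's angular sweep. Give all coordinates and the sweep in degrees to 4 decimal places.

center=(12.1360,-16.3504) T_A=(5.3587,-30.5452) T_B=(4.7684,-2.4528) sweep=126.5480

bisector direction at 1.2038° = (0.999779,0.021009)
center distance |VC| = r/sin(θ/2) = 15.729728/sin(26.7260°) = 34.976376
C = V + |VC|·bis = (12.1360,-16.3504)
T_A = V + ((C−V)·d_A)·d_A = V + 31.2398·d_A = (5.3587,-30.5452)
T_B = V + ((C−V)·d_B)·d_B = V + 31.2398·d_B = (4.7684,-2.4528)
sweep = 180° − θ = 126.5480°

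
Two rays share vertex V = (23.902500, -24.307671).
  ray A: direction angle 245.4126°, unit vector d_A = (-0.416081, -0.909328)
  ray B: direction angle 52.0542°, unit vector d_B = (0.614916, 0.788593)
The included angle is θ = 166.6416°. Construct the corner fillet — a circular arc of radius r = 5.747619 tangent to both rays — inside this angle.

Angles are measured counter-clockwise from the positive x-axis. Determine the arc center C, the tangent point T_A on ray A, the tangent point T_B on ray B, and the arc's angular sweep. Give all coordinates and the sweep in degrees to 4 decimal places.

center=(28.8489,-27.3112) T_A=(23.6224,-24.9197) T_B=(24.3164,-23.7769) sweep=13.3584

bisector direction at 328.7334° = (0.854762,-0.519021)
center distance |VC| = r/sin(θ/2) = 5.747619/sin(83.3208°) = 5.786895
C = V + |VC|·bis = (28.8489,-27.3112)
T_A = V + ((C−V)·d_A)·d_A = V + 0.6731·d_A = (23.6224,-24.9197)
T_B = V + ((C−V)·d_B)·d_B = V + 0.6731·d_B = (24.3164,-23.7769)
sweep = 180° − θ = 13.3584°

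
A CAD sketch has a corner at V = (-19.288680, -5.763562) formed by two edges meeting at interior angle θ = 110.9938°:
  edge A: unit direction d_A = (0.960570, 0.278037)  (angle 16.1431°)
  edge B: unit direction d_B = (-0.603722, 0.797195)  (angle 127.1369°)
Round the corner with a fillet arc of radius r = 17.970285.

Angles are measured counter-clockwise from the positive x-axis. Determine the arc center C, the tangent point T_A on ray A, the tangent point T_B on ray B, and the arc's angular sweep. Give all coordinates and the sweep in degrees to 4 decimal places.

center=(-12.4201,14.9325) T_A=(-7.4237,-2.3292) T_B=(-26.7459,4.0834) sweep=69.0062

bisector direction at 71.6400° = (0.314987,0.949096)
center distance |VC| = r/sin(θ/2) = 17.970285/sin(55.4969°) = 21.806070
C = V + |VC|·bis = (-12.4201,14.9325)
T_A = V + ((C−V)·d_A)·d_A = V + 12.3521·d_A = (-7.4237,-2.3292)
T_B = V + ((C−V)·d_B)·d_B = V + 12.3521·d_B = (-26.7459,4.0834)
sweep = 180° − θ = 69.0062°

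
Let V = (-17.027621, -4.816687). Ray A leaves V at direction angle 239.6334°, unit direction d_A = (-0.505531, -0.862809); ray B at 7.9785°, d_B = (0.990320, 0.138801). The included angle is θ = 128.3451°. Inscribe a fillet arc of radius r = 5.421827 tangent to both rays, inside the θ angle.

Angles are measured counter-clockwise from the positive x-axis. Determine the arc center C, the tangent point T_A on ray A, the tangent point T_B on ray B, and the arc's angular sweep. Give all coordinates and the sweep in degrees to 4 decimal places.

center=(-13.6762,-9.8218) T_A=(-18.3542,-7.0809) T_B=(-14.4288,-4.4524) sweep=51.6549

bisector direction at 303.8059° = (0.556382,-0.830927)
center distance |VC| = r/sin(θ/2) = 5.421827/sin(64.1726°) = 6.023515
C = V + |VC|·bis = (-13.6762,-9.8218)
T_A = V + ((C−V)·d_A)·d_A = V + 2.6242·d_A = (-18.3542,-7.0809)
T_B = V + ((C−V)·d_B)·d_B = V + 2.6242·d_B = (-14.4288,-4.4524)
sweep = 180° − θ = 51.6549°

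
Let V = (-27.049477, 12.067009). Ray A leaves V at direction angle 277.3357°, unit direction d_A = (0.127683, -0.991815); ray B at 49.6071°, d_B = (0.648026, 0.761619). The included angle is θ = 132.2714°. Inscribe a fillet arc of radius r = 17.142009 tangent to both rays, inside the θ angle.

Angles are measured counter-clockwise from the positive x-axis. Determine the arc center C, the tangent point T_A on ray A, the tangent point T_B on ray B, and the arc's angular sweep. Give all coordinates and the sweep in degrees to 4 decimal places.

bisector direction at 343.4714° = (0.958678,-0.284494)
center distance |VC| = r/sin(θ/2) = 17.142009/sin(66.1357°) = 18.744552
C = V + |VC|·bis = (-9.0795,6.7343)
T_A = V + ((C−V)·d_A)·d_A = V + 7.5835·d_A = (-26.0812,4.5456)
T_B = V + ((C−V)·d_B)·d_B = V + 7.5835·d_B = (-22.1352,17.8428)
sweep = 180° − θ = 47.7286°

center=(-9.0795,6.7343) T_A=(-26.0812,4.5456) T_B=(-22.1352,17.8428) sweep=47.7286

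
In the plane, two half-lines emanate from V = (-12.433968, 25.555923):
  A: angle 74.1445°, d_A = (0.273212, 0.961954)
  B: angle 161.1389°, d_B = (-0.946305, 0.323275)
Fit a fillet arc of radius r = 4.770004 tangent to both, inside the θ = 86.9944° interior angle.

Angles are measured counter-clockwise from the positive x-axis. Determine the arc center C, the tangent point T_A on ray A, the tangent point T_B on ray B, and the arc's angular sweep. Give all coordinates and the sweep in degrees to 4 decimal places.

center=(-15.6490,31.6949) T_A=(-11.0605,30.3917) T_B=(-17.1911,27.1810) sweep=93.0056

bisector direction at 117.6417° = (-0.463941,0.885866)
center distance |VC| = r/sin(θ/2) = 4.770004/sin(43.4972°) = 6.929931
C = V + |VC|·bis = (-15.6490,31.6949)
T_A = V + ((C−V)·d_A)·d_A = V + 5.0270·d_A = (-11.0605,30.3917)
T_B = V + ((C−V)·d_B)·d_B = V + 5.0270·d_B = (-17.1911,27.1810)
sweep = 180° − θ = 93.0056°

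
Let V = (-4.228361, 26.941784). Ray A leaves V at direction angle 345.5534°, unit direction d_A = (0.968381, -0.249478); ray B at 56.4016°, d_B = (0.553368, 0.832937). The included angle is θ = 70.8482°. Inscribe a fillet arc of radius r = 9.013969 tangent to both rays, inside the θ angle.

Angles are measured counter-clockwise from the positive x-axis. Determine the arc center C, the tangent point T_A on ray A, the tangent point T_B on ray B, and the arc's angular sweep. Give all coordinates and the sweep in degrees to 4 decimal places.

bisector direction at 20.9775° = (0.933721,0.358001)
center distance |VC| = r/sin(θ/2) = 9.013969/sin(35.4241°) = 15.551408
C = V + |VC|·bis = (10.2923,32.5092)
T_A = V + ((C−V)·d_A)·d_A = V + 12.6726·d_A = (8.0435,23.7803)
T_B = V + ((C−V)·d_B)·d_B = V + 12.6726·d_B = (2.7843,37.4973)
sweep = 180° − θ = 109.1518°

center=(10.2923,32.5092) T_A=(8.0435,23.7803) T_B=(2.7843,37.4973) sweep=109.1518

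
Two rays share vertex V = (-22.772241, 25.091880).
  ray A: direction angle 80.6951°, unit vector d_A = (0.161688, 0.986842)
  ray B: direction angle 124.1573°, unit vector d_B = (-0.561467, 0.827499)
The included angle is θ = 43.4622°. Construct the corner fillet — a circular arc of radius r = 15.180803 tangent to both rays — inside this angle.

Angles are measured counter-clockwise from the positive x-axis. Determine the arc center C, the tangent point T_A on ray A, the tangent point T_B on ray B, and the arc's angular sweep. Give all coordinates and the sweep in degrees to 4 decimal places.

center=(-31.5950,65.1328) T_A=(-16.6139,62.6782) T_B=(-44.1571,56.6092) sweep=136.5378

bisector direction at 102.4262° = (-0.215182,0.976574)
center distance |VC| = r/sin(θ/2) = 15.180803/sin(21.7311°) = 41.001379
C = V + |VC|·bis = (-31.5950,65.1328)
T_A = V + ((C−V)·d_A)·d_A = V + 38.0875·d_A = (-16.6139,62.6782)
T_B = V + ((C−V)·d_B)·d_B = V + 38.0875·d_B = (-44.1571,56.6092)
sweep = 180° − θ = 136.5378°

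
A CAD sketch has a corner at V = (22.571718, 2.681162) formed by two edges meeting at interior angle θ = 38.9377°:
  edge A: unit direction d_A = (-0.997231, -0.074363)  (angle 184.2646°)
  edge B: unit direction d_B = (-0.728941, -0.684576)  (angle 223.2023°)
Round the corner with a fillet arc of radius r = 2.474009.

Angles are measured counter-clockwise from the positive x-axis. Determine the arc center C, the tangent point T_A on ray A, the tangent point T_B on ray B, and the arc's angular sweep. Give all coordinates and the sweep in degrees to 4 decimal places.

center=(15.7766,-0.3064) T_A=(15.5926,2.1607) T_B=(17.4702,-2.1098) sweep=141.0623

bisector direction at 203.7335° = (-0.915428,-0.402482)
center distance |VC| = r/sin(θ/2) = 2.474009/sin(19.4688°) = 7.422896
C = V + |VC|·bis = (15.7766,-0.3064)
T_A = V + ((C−V)·d_A)·d_A = V + 6.9985·d_A = (15.5926,2.1607)
T_B = V + ((C−V)·d_B)·d_B = V + 6.9985·d_B = (17.4702,-2.1098)
sweep = 180° − θ = 141.0623°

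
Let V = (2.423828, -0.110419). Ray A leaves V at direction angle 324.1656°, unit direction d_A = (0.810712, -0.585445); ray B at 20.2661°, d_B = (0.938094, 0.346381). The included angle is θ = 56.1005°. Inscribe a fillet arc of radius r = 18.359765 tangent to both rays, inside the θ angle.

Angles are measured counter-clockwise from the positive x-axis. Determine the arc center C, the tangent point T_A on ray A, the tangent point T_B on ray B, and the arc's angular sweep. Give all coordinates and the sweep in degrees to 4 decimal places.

center=(41.1070,-5.3984) T_A=(30.3584,-20.2829) T_B=(34.7475,11.8247) sweep=123.8995

bisector direction at 352.2158° = (0.990785,-0.135441)
center distance |VC| = r/sin(θ/2) = 18.359765/sin(28.0502°) = 39.042915
C = V + |VC|·bis = (41.1070,-5.3984)
T_A = V + ((C−V)·d_A)·d_A = V + 34.4568·d_A = (30.3584,-20.2829)
T_B = V + ((C−V)·d_B)·d_B = V + 34.4568·d_B = (34.7475,11.8247)
sweep = 180° − θ = 123.8995°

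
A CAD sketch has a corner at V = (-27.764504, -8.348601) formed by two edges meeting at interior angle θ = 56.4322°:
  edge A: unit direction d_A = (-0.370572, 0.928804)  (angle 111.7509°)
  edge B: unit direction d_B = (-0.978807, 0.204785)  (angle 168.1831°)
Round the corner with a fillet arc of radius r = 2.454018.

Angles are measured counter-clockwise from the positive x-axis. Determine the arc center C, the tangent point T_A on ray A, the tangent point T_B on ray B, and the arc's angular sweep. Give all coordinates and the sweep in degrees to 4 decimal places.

bisector direction at 139.9670° = (-0.765674,0.643229)
center distance |VC| = r/sin(θ/2) = 2.454018/sin(28.2161°) = 5.190411
C = V + |VC|·bis = (-31.7387,-5.0100)
T_A = V + ((C−V)·d_A)·d_A = V + 4.5736·d_A = (-29.4594,-4.1006)
T_B = V + ((C−V)·d_B)·d_B = V + 4.5736·d_B = (-32.2412,-7.4120)
sweep = 180° − θ = 123.5678°

center=(-31.7387,-5.0100) T_A=(-29.4594,-4.1006) T_B=(-32.2412,-7.4120) sweep=123.5678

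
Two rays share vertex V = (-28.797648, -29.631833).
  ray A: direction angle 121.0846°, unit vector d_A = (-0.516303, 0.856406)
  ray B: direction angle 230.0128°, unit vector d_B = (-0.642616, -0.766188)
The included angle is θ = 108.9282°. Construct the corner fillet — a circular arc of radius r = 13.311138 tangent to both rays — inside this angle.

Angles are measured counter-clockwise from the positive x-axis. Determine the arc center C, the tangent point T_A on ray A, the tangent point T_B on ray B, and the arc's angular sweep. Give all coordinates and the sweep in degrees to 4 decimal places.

center=(-45.1061,-28.3623) T_A=(-33.7063,-21.4897) T_B=(-34.9072,-36.9162) sweep=71.0718

bisector direction at 175.5487° = (-0.996984,0.077612)
center distance |VC| = r/sin(θ/2) = 13.311138/sin(54.4641°) = 16.357743
C = V + |VC|·bis = (-45.1061,-28.3623)
T_A = V + ((C−V)·d_A)·d_A = V + 9.5073·d_A = (-33.7063,-21.4897)
T_B = V + ((C−V)·d_B)·d_B = V + 9.5073·d_B = (-34.9072,-36.9162)
sweep = 180° − θ = 71.0718°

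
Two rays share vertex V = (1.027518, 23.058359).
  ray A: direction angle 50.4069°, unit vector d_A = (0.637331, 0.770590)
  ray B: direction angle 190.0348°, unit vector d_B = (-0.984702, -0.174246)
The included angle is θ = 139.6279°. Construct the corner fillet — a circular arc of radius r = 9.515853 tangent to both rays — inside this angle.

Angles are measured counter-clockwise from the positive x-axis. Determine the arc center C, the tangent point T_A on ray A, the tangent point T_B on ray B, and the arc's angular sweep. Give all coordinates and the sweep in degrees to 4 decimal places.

center=(-4.0756,31.8190) T_A=(3.2572,25.7543) T_B=(-2.4175,22.4488) sweep=40.3721

bisector direction at 120.2208° = (-0.503334,0.864092)
center distance |VC| = r/sin(θ/2) = 9.515853/sin(69.8140°) = 10.138595
C = V + |VC|·bis = (-4.0756,31.8190)
T_A = V + ((C−V)·d_A)·d_A = V + 3.4985·d_A = (3.2572,25.7543)
T_B = V + ((C−V)·d_B)·d_B = V + 3.4985·d_B = (-2.4175,22.4488)
sweep = 180° − θ = 40.3721°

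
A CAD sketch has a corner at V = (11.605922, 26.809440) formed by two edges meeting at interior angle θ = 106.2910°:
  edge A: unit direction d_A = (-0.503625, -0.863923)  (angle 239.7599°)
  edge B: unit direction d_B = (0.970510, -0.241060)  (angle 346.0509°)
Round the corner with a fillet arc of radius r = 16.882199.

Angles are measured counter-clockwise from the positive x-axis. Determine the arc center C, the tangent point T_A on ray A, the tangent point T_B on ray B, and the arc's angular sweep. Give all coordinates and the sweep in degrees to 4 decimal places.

bisector direction at 292.9054° = (0.389211,-0.921149)
center distance |VC| = r/sin(θ/2) = 16.882199/sin(53.1455°) = 21.098497
C = V + |VC|·bis = (19.8177,7.3746)
T_A = V + ((C−V)·d_A)·d_A = V + 12.6546·d_A = (5.2328,15.8769)
T_B = V + ((C−V)·d_B)·d_B = V + 12.6546·d_B = (23.8873,23.7589)
sweep = 180° − θ = 73.7090°

center=(19.8177,7.3746) T_A=(5.2328,15.8769) T_B=(23.8873,23.7589) sweep=73.7090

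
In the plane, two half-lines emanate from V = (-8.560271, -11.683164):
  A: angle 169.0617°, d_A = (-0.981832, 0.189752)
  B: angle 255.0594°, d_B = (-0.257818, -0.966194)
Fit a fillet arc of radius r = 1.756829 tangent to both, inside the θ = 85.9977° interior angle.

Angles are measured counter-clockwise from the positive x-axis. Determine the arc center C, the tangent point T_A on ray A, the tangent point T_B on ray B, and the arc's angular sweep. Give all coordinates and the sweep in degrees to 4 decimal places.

bisector direction at 212.0606° = (-0.847488,-0.530815)
center distance |VC| = r/sin(θ/2) = 1.756829/sin(42.9988°) = 2.576057
C = V + |VC|·bis = (-10.7434,-13.0506)
T_A = V + ((C−V)·d_A)·d_A = V + 1.8840·d_A = (-10.4101,-11.3257)
T_B = V + ((C−V)·d_B)·d_B = V + 1.8840·d_B = (-9.0460,-13.5035)
sweep = 180° − θ = 94.0023°

center=(-10.7434,-13.0506) T_A=(-10.4101,-11.3257) T_B=(-9.0460,-13.5035) sweep=94.0023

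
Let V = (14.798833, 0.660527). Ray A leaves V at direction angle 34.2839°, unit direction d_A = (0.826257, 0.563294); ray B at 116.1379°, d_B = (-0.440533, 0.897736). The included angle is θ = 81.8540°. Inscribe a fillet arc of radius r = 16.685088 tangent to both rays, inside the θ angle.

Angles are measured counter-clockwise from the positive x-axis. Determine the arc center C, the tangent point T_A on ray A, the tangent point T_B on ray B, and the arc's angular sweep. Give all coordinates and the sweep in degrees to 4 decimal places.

bisector direction at 75.2109° = (0.255262,0.966872)
center distance |VC| = r/sin(θ/2) = 16.685088/sin(40.9270°) = 25.469648
C = V + |VC|·bis = (21.3003,25.2864)
T_A = V + ((C−V)·d_A)·d_A = V + 19.2435·d_A = (30.6989,11.5003)
T_B = V + ((C−V)·d_B)·d_B = V + 19.2435·d_B = (6.3215,17.9361)
sweep = 180° − θ = 98.1460°

center=(21.3003,25.2864) T_A=(30.6989,11.5003) T_B=(6.3215,17.9361) sweep=98.1460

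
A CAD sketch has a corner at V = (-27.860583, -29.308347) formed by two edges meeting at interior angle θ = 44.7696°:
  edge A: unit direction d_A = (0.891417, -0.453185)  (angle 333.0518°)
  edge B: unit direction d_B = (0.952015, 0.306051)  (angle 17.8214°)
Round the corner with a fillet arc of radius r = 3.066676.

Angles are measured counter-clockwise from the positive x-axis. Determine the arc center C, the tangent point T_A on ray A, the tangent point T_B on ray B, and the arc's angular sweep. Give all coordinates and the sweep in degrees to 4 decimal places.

center=(-19.8334,-29.9490) T_A=(-21.2232,-32.6827) T_B=(-20.7720,-27.0295) sweep=135.2304

bisector direction at 355.4366° = (0.996830,-0.079562)
center distance |VC| = r/sin(θ/2) = 3.066676/sin(22.3848°) = 8.052715
C = V + |VC|·bis = (-19.8334,-29.9490)
T_A = V + ((C−V)·d_A)·d_A = V + 7.4459·d_A = (-21.2232,-32.6827)
T_B = V + ((C−V)·d_B)·d_B = V + 7.4459·d_B = (-20.7720,-27.0295)
sweep = 180° − θ = 135.2304°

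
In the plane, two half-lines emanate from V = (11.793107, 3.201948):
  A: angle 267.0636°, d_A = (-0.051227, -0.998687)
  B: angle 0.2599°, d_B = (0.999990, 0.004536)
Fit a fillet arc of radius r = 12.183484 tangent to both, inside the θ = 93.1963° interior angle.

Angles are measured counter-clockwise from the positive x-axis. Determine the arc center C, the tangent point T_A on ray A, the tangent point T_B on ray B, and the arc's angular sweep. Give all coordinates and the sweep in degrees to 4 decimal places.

center=(23.3703,-8.9291) T_A=(11.2029,-8.3050) T_B=(23.3151,3.2542) sweep=86.8037

bisector direction at 313.6618° = (0.690400,-0.723428)
center distance |VC| = r/sin(θ/2) = 12.183484/sin(46.5981°) = 16.768897
C = V + |VC|·bis = (23.3703,-8.9291)
T_A = V + ((C−V)·d_A)·d_A = V + 11.5221·d_A = (11.2029,-8.3050)
T_B = V + ((C−V)·d_B)·d_B = V + 11.5221·d_B = (23.3151,3.2542)
sweep = 180° − θ = 86.8037°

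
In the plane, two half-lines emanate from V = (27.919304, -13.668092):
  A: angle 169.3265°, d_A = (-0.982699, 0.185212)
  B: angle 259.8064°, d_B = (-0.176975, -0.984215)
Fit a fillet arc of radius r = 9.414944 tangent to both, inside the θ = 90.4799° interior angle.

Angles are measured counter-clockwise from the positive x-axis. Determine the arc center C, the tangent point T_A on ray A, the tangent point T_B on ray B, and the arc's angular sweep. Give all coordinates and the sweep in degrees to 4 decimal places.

center=(17.0007,-21.1909) T_A=(18.7444,-11.9389) T_B=(26.2670,-22.8571) sweep=89.5201

bisector direction at 214.5665° = (-0.823469,-0.567362)
center distance |VC| = r/sin(θ/2) = 9.414944/sin(45.2400°) = 13.259329
C = V + |VC|·bis = (17.0007,-21.1909)
T_A = V + ((C−V)·d_A)·d_A = V + 9.3364·d_A = (18.7444,-11.9389)
T_B = V + ((C−V)·d_B)·d_B = V + 9.3364·d_B = (26.2670,-22.8571)
sweep = 180° − θ = 89.5201°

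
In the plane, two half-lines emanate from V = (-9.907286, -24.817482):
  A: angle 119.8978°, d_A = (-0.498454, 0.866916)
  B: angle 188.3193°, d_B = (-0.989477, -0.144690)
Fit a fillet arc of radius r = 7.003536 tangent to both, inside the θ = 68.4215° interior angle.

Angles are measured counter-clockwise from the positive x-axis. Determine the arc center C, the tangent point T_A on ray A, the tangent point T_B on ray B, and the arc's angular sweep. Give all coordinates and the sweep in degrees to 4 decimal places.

center=(-21.1135,-19.3781) T_A=(-15.0420,-15.8872) T_B=(-20.1001,-26.3080) sweep=111.5785

bisector direction at 154.1086° = (-0.899623,0.436668)
center distance |VC| = r/sin(θ/2) = 7.003536/sin(34.2107°) = 12.456521
C = V + |VC|·bis = (-21.1135,-19.3781)
T_A = V + ((C−V)·d_A)·d_A = V + 10.3012·d_A = (-15.0420,-15.8872)
T_B = V + ((C−V)·d_B)·d_B = V + 10.3012·d_B = (-20.1001,-26.3080)
sweep = 180° − θ = 111.5785°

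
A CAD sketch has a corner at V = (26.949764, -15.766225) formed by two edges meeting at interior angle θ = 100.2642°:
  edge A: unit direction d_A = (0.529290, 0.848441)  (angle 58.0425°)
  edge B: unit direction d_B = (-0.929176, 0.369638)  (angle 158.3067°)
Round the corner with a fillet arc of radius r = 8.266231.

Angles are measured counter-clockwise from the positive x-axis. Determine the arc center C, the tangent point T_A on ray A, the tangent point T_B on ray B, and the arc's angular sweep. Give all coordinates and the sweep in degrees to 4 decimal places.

center=(23.5905,-5.5335) T_A=(30.6039,-9.9088) T_B=(20.5349,-13.2143) sweep=79.7358

bisector direction at 108.1746° = (-0.311914,0.950110)
center distance |VC| = r/sin(θ/2) = 8.266231/sin(50.1321°) = 10.769991
C = V + |VC|·bis = (23.5905,-5.5335)
T_A = V + ((C−V)·d_A)·d_A = V + 6.9038·d_A = (30.6039,-9.9088)
T_B = V + ((C−V)·d_B)·d_B = V + 6.9038·d_B = (20.5349,-13.2143)
sweep = 180° − θ = 79.7358°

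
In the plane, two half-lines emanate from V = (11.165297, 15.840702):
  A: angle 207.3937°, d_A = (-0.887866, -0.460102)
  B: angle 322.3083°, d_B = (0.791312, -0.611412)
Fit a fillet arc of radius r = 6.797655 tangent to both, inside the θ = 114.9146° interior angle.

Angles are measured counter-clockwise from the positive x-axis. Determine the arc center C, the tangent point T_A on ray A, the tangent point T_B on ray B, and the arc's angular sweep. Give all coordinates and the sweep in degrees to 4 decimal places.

bisector direction at 264.8510° = (-0.089746,-0.995965)
center distance |VC| = r/sin(θ/2) = 6.797655/sin(57.4573°) = 8.063736
C = V + |VC|·bis = (10.4416,7.8095)
T_A = V + ((C−V)·d_A)·d_A = V + 4.3377·d_A = (7.3140,13.8449)
T_B = V + ((C−V)·d_B)·d_B = V + 4.3377·d_B = (14.5978,13.1886)
sweep = 180° − θ = 65.0854°

center=(10.4416,7.8095) T_A=(7.3140,13.8449) T_B=(14.5978,13.1886) sweep=65.0854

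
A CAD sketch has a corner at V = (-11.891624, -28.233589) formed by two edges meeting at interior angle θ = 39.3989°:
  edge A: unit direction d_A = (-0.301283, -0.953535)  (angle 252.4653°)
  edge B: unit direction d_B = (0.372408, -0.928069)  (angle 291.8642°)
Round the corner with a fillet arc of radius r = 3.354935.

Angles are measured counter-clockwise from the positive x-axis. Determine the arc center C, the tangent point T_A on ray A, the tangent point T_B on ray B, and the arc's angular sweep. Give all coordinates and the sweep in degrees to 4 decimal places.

bisector direction at 272.1648° = (0.037773,-0.999286)
center distance |VC| = r/sin(θ/2) = 3.354935/sin(19.6994°) = 9.952750
C = V + |VC|·bis = (-11.5157,-38.1792)
T_A = V + ((C−V)·d_A)·d_A = V + 9.3703·d_A = (-14.7147,-37.1685)
T_B = V + ((C−V)·d_B)·d_B = V + 9.3703·d_B = (-8.4021,-36.9298)
sweep = 180° − θ = 140.6011°

center=(-11.5157,-38.1792) T_A=(-14.7147,-37.1685) T_B=(-8.4021,-36.9298) sweep=140.6011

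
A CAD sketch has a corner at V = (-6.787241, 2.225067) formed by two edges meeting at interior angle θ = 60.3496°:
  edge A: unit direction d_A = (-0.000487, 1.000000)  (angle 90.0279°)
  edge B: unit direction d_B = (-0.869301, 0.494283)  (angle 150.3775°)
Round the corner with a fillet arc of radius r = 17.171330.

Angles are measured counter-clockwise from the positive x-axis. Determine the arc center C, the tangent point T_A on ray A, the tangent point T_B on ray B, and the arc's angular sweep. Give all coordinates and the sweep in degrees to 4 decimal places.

bisector direction at 120.2027° = (-0.503061,0.864251)
center distance |VC| = r/sin(θ/2) = 17.171330/sin(30.1748°) = 34.162299
C = V + |VC|·bis = (-23.9730,31.7499)
T_A = V + ((C−V)·d_A)·d_A = V + 29.5332·d_A = (-6.8016,31.7582)
T_B = V + ((C−V)·d_B)·d_B = V + 29.5332·d_B = (-32.4605,16.8228)
sweep = 180° − θ = 119.6504°

center=(-23.9730,31.7499) T_A=(-6.8016,31.7582) T_B=(-32.4605,16.8228) sweep=119.6504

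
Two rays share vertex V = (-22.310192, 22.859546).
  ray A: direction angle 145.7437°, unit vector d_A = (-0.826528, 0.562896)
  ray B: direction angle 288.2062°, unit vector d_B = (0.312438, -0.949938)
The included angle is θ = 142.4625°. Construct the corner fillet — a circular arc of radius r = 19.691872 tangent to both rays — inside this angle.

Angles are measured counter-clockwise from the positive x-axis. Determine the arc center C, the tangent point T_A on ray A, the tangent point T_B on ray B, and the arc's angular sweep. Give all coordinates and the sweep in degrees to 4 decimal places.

center=(-38.9255,10.3504) T_A=(-27.8410,26.6263) T_B=(-20.2195,16.5029) sweep=37.5375

bisector direction at 216.9750° = (-0.798899,-0.601466)
center distance |VC| = r/sin(θ/2) = 19.691872/sin(71.2313°) = 20.797797
C = V + |VC|·bis = (-38.9255,10.3504)
T_A = V + ((C−V)·d_A)·d_A = V + 6.6917·d_A = (-27.8410,26.6263)
T_B = V + ((C−V)·d_B)·d_B = V + 6.6917·d_B = (-20.2195,16.5029)
sweep = 180° − θ = 37.5375°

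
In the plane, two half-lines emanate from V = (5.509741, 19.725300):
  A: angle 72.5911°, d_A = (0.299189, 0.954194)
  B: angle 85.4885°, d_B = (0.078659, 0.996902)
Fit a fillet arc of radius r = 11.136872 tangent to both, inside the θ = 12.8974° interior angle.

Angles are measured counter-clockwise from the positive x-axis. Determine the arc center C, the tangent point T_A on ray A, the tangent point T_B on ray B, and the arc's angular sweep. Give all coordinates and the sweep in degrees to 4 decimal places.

bisector direction at 79.0398° = (0.190127,0.981759)
center distance |VC| = r/sin(θ/2) = 11.136872/sin(6.4487°) = 99.158739
C = V + |VC|·bis = (24.3625,117.0753)
T_A = V + ((C−V)·d_A)·d_A = V + 98.5313·d_A = (34.9892,113.7433)
T_B = V + ((C−V)·d_B)·d_B = V + 98.5313·d_B = (13.2601,117.9514)
sweep = 180° − θ = 167.1026°

center=(24.3625,117.0753) T_A=(34.9892,113.7433) T_B=(13.2601,117.9514) sweep=167.1026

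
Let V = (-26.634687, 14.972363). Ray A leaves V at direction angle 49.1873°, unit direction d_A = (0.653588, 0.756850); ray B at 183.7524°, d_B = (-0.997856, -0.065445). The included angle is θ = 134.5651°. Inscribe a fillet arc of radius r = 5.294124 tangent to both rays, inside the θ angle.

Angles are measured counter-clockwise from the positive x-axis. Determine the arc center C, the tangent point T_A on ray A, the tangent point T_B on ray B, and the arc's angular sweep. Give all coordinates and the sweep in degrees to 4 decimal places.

bisector direction at 116.4698° = (-0.445727,0.895169)
center distance |VC| = r/sin(θ/2) = 5.294124/sin(67.2826°) = 5.739382
C = V + |VC|·bis = (-29.1929,20.1101)
T_A = V + ((C−V)·d_A)·d_A = V + 2.2165·d_A = (-25.1860,16.6499)
T_B = V + ((C−V)·d_B)·d_B = V + 2.2165·d_B = (-28.8464,14.8273)
sweep = 180° − θ = 45.4349°

center=(-29.1929,20.1101) T_A=(-25.1860,16.6499) T_B=(-28.8464,14.8273) sweep=45.4349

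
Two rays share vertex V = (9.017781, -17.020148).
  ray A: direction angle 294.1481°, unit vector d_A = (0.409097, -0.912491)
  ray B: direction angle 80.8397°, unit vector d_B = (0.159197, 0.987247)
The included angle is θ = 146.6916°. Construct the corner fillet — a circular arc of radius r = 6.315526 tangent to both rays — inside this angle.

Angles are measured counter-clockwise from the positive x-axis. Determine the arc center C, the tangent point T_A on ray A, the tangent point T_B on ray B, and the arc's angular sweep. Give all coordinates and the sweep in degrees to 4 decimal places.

center=(15.5535,-16.1604) T_A=(9.7907,-18.7441) T_B=(9.3185,-15.1550) sweep=33.3084

bisector direction at 7.4939° = (0.991459,0.130421)
center distance |VC| = r/sin(θ/2) = 6.315526/sin(73.3458°) = 6.592050
C = V + |VC|·bis = (15.5535,-16.1604)
T_A = V + ((C−V)·d_A)·d_A = V + 1.8892·d_A = (9.7907,-18.7441)
T_B = V + ((C−V)·d_B)·d_B = V + 1.8892·d_B = (9.3185,-15.1550)
sweep = 180° − θ = 33.3084°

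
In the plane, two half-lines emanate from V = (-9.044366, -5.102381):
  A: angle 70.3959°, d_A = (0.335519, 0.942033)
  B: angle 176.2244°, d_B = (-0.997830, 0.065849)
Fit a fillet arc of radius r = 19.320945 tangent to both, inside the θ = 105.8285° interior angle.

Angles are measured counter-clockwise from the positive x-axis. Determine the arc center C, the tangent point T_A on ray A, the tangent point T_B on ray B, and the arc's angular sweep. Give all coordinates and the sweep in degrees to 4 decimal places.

bisector direction at 123.3101° = (-0.549171,0.835710)
center distance |VC| = r/sin(θ/2) = 19.320945/sin(52.9143°) = 24.219786
C = V + |VC|·bis = (-22.3452,15.1383)
T_A = V + ((C−V)·d_A)·d_A = V + 14.6048·d_A = (-4.1442,8.6558)
T_B = V + ((C−V)·d_B)·d_B = V + 14.6048·d_B = (-23.6174,-4.1407)
sweep = 180° − θ = 74.1715°

center=(-22.3452,15.1383) T_A=(-4.1442,8.6558) T_B=(-23.6174,-4.1407) sweep=74.1715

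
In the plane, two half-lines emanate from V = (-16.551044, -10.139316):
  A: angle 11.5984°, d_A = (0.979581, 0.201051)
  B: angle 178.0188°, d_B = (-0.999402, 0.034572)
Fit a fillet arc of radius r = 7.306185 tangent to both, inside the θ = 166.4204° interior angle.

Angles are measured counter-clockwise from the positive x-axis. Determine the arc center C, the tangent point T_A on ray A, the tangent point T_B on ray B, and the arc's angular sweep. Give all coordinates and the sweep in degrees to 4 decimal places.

bisector direction at 94.8086° = (-0.083827,0.996480)
center distance |VC| = r/sin(θ/2) = 7.306185/sin(83.2102°) = 7.357788
C = V + |VC|·bis = (-17.1678,-2.8074)
T_A = V + ((C−V)·d_A)·d_A = V + 0.8699·d_A = (-15.6989,-9.9644)
T_B = V + ((C−V)·d_B)·d_B = V + 0.8699·d_B = (-17.4204,-10.1092)
sweep = 180° − θ = 13.5796°

center=(-17.1678,-2.8074) T_A=(-15.6989,-9.9644) T_B=(-17.4204,-10.1092) sweep=13.5796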